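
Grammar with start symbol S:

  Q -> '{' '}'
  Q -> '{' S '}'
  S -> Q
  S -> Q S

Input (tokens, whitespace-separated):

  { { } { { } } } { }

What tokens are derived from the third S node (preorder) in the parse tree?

{ { } }

[S [Q { [S [Q { }] [S [Q { [S [Q { }]] }]]] }] [S [Q { }]]]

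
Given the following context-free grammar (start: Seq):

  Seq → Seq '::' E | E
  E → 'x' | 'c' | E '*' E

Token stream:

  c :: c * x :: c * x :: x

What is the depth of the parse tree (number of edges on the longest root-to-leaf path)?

[Seq [Seq [Seq [Seq [E c]] :: [E [E c] * [E x]]] :: [E [E c] * [E x]]] :: [E x]]

5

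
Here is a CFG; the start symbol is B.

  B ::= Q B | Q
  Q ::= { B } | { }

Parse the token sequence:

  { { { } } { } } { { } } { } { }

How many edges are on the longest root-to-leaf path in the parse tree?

[B [Q { [B [Q { [B [Q { }]] }] [B [Q { }]]] }] [B [Q { [B [Q { }]] }] [B [Q { }] [B [Q { }]]]]]

6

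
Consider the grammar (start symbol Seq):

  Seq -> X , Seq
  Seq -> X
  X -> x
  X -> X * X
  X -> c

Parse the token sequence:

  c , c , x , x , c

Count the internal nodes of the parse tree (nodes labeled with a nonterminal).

[Seq [X c] , [Seq [X c] , [Seq [X x] , [Seq [X x] , [Seq [X c]]]]]]

10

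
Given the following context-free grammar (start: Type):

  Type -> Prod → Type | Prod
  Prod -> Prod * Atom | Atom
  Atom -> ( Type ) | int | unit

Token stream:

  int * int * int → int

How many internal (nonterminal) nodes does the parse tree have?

10

[Type [Prod [Prod [Prod [Atom int]] * [Atom int]] * [Atom int]] → [Type [Prod [Atom int]]]]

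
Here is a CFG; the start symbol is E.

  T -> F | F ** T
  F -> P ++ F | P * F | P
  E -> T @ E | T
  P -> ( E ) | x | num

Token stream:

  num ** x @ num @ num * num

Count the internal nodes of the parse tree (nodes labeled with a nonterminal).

[E [T [F [P num]] ** [T [F [P x]]]] @ [E [T [F [P num]]] @ [E [T [F [P num] * [F [P num]]]]]]]

17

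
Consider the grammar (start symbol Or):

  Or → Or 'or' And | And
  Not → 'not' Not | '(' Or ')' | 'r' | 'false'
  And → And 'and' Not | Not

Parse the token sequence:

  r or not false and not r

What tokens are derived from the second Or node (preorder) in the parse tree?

r

[Or [Or [And [Not r]]] or [And [And [Not not [Not false]]] and [Not not [Not r]]]]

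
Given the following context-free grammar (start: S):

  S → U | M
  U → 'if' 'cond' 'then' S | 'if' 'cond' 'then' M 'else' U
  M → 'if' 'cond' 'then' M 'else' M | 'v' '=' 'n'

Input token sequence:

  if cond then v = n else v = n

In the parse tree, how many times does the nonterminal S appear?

1

[S [M if cond then [M v = n] else [M v = n]]]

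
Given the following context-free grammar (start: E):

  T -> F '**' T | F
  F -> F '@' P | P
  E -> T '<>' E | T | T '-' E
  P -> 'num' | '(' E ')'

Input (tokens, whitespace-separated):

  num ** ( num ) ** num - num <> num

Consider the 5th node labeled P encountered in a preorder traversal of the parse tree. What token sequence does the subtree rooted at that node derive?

num

[E [T [F [P num]] ** [T [F [P ( [E [T [F [P num]]]] )]] ** [T [F [P num]]]]] - [E [T [F [P num]]] <> [E [T [F [P num]]]]]]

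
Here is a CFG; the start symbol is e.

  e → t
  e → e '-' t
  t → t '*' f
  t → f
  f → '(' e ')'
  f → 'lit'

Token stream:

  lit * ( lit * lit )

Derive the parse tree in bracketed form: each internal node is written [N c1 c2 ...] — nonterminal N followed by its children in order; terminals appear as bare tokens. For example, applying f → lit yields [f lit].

[e [t [t [f lit]] * [f ( [e [t [t [f lit]] * [f lit]]] )]]]

e
t
t * f
f * f
lit * f
lit * ( e )
lit * ( t )
lit * ( t * f )
lit * ( f * f )
lit * ( lit * f )
lit * ( lit * lit )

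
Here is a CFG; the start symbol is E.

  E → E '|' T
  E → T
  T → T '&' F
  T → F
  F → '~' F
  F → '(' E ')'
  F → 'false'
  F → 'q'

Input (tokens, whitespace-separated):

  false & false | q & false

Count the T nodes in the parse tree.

[E [E [T [T [F false]] & [F false]]] | [T [T [F q]] & [F false]]]

4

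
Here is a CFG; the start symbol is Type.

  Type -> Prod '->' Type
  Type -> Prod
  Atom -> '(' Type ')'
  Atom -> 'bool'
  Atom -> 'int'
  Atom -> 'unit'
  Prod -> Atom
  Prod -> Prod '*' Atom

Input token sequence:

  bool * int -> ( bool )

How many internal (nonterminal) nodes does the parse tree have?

11

[Type [Prod [Prod [Atom bool]] * [Atom int]] -> [Type [Prod [Atom ( [Type [Prod [Atom bool]]] )]]]]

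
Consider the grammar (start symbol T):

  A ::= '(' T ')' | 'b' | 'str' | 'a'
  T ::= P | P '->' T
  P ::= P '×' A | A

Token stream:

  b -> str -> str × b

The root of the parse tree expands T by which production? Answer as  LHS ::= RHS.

[T [P [A b]] -> [T [P [A str]] -> [T [P [P [A str]] × [A b]]]]]

T ::= P '->' T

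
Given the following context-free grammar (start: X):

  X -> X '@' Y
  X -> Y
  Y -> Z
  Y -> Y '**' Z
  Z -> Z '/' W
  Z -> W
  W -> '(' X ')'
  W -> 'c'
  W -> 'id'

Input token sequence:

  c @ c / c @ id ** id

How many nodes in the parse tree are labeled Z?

5

[X [X [X [Y [Z [W c]]]] @ [Y [Z [Z [W c]] / [W c]]]] @ [Y [Y [Z [W id]]] ** [Z [W id]]]]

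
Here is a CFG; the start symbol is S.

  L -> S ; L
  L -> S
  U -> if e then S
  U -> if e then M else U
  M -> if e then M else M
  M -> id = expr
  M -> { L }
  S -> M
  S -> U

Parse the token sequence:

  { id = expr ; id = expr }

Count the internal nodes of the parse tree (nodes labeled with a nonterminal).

[S [M { [L [S [M id = expr]] ; [L [S [M id = expr]]]] }]]

8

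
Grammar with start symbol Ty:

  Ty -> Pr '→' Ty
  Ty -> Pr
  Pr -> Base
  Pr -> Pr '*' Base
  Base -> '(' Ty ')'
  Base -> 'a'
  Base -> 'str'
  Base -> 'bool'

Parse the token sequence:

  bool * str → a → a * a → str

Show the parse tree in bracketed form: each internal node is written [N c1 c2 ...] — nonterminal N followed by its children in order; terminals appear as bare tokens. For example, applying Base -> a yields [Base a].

Ty
Pr → Ty
Pr * Base → Ty
Base * Base → Ty
bool * Base → Ty
bool * str → Ty
bool * str → Pr → Ty
bool * str → Base → Ty
bool * str → a → Ty
bool * str → a → Pr → Ty
bool * str → a → Pr * Base → Ty
bool * str → a → Base * Base → Ty
bool * str → a → a * Base → Ty
bool * str → a → a * a → Ty
bool * str → a → a * a → Pr
bool * str → a → a * a → Base
bool * str → a → a * a → str

[Ty [Pr [Pr [Base bool]] * [Base str]] → [Ty [Pr [Base a]] → [Ty [Pr [Pr [Base a]] * [Base a]] → [Ty [Pr [Base str]]]]]]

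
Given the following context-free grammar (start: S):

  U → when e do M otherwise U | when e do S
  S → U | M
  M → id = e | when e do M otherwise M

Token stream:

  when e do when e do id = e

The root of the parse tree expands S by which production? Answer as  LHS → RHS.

S → U

[S [U when e do [S [U when e do [S [M id = e]]]]]]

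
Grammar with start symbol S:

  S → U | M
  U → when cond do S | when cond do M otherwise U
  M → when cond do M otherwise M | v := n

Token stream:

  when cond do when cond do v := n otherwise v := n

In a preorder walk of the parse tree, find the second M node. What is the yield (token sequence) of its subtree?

v := n

[S [U when cond do [S [M when cond do [M v := n] otherwise [M v := n]]]]]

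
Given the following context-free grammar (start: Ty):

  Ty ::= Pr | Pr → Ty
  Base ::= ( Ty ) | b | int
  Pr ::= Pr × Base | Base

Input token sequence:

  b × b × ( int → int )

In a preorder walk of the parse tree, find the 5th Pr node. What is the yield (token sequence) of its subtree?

[Ty [Pr [Pr [Pr [Base b]] × [Base b]] × [Base ( [Ty [Pr [Base int]] → [Ty [Pr [Base int]]]] )]]]

int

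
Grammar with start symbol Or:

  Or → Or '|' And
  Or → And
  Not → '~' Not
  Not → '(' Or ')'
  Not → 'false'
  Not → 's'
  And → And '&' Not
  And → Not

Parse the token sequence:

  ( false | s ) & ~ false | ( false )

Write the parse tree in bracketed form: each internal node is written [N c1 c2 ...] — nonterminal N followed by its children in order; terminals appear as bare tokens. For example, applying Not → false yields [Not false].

[Or [Or [And [And [Not ( [Or [Or [And [Not false]]] | [And [Not s]]] )]] & [Not ~ [Not false]]]] | [And [Not ( [Or [And [Not false]]] )]]]

Or
Or | And
And | And
And & Not | And
Not & Not | And
( Or ) & Not | And
( Or | And ) & Not | And
( And | And ) & Not | And
( Not | And ) & Not | And
( false | And ) & Not | And
( false | Not ) & Not | And
( false | s ) & Not | And
( false | s ) & ~ Not | And
( false | s ) & ~ false | And
( false | s ) & ~ false | Not
( false | s ) & ~ false | ( Or )
( false | s ) & ~ false | ( And )
( false | s ) & ~ false | ( Not )
( false | s ) & ~ false | ( false )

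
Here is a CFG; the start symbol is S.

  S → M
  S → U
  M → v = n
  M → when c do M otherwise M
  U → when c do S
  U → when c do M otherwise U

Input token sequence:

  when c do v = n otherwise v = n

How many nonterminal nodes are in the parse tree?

[S [M when c do [M v = n] otherwise [M v = n]]]

4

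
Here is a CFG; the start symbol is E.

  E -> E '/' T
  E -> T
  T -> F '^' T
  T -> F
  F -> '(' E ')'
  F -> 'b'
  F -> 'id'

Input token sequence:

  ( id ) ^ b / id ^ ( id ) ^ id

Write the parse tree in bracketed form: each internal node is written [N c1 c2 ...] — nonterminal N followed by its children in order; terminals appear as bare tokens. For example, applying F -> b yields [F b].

E
E / T
T / T
F ^ T / T
( E ) ^ T / T
( T ) ^ T / T
( F ) ^ T / T
( id ) ^ T / T
( id ) ^ F / T
( id ) ^ b / T
( id ) ^ b / F ^ T
( id ) ^ b / id ^ T
( id ) ^ b / id ^ F ^ T
( id ) ^ b / id ^ ( E ) ^ T
( id ) ^ b / id ^ ( T ) ^ T
( id ) ^ b / id ^ ( F ) ^ T
( id ) ^ b / id ^ ( id ) ^ T
( id ) ^ b / id ^ ( id ) ^ F
( id ) ^ b / id ^ ( id ) ^ id

[E [E [T [F ( [E [T [F id]]] )] ^ [T [F b]]]] / [T [F id] ^ [T [F ( [E [T [F id]]] )] ^ [T [F id]]]]]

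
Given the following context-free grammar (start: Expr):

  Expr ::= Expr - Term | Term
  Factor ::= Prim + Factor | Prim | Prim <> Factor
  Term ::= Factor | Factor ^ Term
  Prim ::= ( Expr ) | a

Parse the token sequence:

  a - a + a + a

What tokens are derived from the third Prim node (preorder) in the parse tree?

[Expr [Expr [Term [Factor [Prim a]]]] - [Term [Factor [Prim a] + [Factor [Prim a] + [Factor [Prim a]]]]]]

a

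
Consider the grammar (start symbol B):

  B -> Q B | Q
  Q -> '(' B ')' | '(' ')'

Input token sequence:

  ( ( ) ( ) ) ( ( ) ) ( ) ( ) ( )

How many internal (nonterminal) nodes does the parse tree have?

16

[B [Q ( [B [Q ( )] [B [Q ( )]]] )] [B [Q ( [B [Q ( )]] )] [B [Q ( )] [B [Q ( )] [B [Q ( )]]]]]]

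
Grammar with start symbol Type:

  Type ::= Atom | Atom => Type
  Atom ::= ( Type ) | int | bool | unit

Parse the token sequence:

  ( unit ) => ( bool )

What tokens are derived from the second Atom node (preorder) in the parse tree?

[Type [Atom ( [Type [Atom unit]] )] => [Type [Atom ( [Type [Atom bool]] )]]]

unit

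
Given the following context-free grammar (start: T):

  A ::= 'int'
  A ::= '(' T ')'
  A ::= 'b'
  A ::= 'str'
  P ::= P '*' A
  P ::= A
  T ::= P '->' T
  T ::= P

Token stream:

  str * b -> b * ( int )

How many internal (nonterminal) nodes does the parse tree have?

[T [P [P [A str]] * [A b]] -> [T [P [P [A b]] * [A ( [T [P [A int]]] )]]]]

13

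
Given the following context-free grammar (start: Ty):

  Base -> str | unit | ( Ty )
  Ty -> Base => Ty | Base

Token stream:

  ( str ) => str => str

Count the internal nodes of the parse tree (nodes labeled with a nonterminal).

[Ty [Base ( [Ty [Base str]] )] => [Ty [Base str] => [Ty [Base str]]]]

8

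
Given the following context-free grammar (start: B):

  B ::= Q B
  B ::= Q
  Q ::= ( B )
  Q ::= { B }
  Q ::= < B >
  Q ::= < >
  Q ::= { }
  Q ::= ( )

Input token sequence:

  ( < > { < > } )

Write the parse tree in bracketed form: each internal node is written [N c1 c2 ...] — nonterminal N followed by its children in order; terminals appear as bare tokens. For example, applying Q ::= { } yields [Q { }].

[B [Q ( [B [Q < >] [B [Q { [B [Q < >]] }]]] )]]

B
Q
( B )
( Q B )
( < > B )
( < > Q )
( < > { B } )
( < > { Q } )
( < > { < > } )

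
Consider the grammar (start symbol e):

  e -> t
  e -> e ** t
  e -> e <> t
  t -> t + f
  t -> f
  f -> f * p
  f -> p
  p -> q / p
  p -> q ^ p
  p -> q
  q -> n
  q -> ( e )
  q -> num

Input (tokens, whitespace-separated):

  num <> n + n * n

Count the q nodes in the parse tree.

4

[e [e [t [f [p [q num]]]]] <> [t [t [f [p [q n]]]] + [f [f [p [q n]]] * [p [q n]]]]]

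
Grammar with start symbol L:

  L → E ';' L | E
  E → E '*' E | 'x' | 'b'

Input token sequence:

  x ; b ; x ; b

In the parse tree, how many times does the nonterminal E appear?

4

[L [E x] ; [L [E b] ; [L [E x] ; [L [E b]]]]]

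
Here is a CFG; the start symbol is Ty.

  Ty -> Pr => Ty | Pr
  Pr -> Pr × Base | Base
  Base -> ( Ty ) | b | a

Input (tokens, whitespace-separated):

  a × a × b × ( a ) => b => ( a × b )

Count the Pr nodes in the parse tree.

9

[Ty [Pr [Pr [Pr [Pr [Base a]] × [Base a]] × [Base b]] × [Base ( [Ty [Pr [Base a]]] )]] => [Ty [Pr [Base b]] => [Ty [Pr [Base ( [Ty [Pr [Pr [Base a]] × [Base b]]] )]]]]]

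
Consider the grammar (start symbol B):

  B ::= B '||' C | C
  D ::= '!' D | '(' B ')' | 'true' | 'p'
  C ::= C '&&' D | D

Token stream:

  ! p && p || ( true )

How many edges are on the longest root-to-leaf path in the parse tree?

[B [B [C [C [D ! [D p]]] && [D p]]] || [C [D ( [B [C [D true]]] )]]]

6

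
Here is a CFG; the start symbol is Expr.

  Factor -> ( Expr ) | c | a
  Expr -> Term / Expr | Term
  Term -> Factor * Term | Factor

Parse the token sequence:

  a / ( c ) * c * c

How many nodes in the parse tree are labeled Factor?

[Expr [Term [Factor a]] / [Expr [Term [Factor ( [Expr [Term [Factor c]]] )] * [Term [Factor c] * [Term [Factor c]]]]]]

5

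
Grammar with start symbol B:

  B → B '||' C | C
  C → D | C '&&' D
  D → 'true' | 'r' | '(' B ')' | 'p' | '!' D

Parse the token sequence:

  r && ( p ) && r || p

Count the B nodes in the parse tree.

3

[B [B [C [C [C [D r]] && [D ( [B [C [D p]]] )]] && [D r]]] || [C [D p]]]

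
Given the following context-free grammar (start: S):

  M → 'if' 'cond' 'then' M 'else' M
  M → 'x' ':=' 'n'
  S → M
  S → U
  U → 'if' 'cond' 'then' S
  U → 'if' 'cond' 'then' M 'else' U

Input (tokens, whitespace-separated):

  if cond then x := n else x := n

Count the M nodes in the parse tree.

3

[S [M if cond then [M x := n] else [M x := n]]]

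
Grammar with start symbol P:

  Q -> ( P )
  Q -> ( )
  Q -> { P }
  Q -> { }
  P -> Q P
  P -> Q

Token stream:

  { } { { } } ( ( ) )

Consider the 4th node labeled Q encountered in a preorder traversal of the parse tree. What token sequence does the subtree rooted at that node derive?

[P [Q { }] [P [Q { [P [Q { }]] }] [P [Q ( [P [Q ( )]] )]]]]

( ( ) )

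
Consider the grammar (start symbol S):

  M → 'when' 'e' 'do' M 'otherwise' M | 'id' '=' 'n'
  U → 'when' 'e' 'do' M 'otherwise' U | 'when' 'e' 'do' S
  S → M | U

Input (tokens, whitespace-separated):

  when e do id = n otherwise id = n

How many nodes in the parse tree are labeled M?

[S [M when e do [M id = n] otherwise [M id = n]]]

3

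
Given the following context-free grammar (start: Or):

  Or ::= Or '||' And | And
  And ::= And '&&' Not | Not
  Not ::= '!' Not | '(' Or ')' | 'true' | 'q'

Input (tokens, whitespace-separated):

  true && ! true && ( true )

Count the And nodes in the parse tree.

[Or [And [And [And [Not true]] && [Not ! [Not true]]] && [Not ( [Or [And [Not true]]] )]]]

4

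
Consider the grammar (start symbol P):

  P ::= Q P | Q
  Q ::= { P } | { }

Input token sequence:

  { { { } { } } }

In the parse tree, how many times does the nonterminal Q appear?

[P [Q { [P [Q { [P [Q { }] [P [Q { }]]] }]] }]]

4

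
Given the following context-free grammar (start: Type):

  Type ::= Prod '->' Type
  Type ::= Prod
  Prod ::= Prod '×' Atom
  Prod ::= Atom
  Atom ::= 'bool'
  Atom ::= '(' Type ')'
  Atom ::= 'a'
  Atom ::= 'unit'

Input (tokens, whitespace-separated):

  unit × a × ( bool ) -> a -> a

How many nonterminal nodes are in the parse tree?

[Type [Prod [Prod [Prod [Atom unit]] × [Atom a]] × [Atom ( [Type [Prod [Atom bool]]] )]] -> [Type [Prod [Atom a]] -> [Type [Prod [Atom a]]]]]

16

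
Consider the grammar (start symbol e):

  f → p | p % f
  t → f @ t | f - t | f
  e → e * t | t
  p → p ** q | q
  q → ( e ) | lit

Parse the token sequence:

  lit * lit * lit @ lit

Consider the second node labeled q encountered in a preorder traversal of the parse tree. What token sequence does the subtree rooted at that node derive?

lit

[e [e [e [t [f [p [q lit]]]]] * [t [f [p [q lit]]]]] * [t [f [p [q lit]]] @ [t [f [p [q lit]]]]]]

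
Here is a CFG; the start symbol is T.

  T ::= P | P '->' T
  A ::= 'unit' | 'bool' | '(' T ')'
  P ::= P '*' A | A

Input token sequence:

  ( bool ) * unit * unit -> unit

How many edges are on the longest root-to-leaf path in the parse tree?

[T [P [P [P [A ( [T [P [A bool]]] )]] * [A unit]] * [A unit]] -> [T [P [A unit]]]]

8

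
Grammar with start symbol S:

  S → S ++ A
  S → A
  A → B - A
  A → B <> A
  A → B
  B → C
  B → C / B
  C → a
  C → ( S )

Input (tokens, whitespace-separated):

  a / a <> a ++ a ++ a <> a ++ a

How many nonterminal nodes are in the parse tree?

24

[S [S [S [S [A [B [C a] / [B [C a]]] <> [A [B [C a]]]]] ++ [A [B [C a]]]] ++ [A [B [C a]] <> [A [B [C a]]]]] ++ [A [B [C a]]]]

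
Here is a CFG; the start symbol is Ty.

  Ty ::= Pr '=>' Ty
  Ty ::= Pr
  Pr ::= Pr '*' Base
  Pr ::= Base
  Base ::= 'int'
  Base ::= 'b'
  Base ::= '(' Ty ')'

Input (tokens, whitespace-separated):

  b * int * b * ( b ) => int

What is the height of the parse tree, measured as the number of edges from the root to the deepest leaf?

6

[Ty [Pr [Pr [Pr [Pr [Base b]] * [Base int]] * [Base b]] * [Base ( [Ty [Pr [Base b]]] )]] => [Ty [Pr [Base int]]]]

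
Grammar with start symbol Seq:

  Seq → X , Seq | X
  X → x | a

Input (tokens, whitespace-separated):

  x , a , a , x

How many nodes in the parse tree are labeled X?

4

[Seq [X x] , [Seq [X a] , [Seq [X a] , [Seq [X x]]]]]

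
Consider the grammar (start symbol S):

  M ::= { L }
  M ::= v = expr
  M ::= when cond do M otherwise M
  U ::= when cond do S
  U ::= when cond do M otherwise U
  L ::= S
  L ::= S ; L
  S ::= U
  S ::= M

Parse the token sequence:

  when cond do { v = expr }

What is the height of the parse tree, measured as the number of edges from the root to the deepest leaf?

[S [U when cond do [S [M { [L [S [M v = expr]]] }]]]]

7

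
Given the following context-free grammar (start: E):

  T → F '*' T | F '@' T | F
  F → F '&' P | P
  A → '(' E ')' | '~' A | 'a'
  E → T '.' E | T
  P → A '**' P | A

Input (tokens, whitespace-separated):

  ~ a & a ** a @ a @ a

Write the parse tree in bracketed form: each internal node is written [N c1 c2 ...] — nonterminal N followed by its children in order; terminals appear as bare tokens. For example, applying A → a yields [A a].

[E [T [F [F [P [A ~ [A a]]]] & [P [A a] ** [P [A a]]]] @ [T [F [P [A a]]] @ [T [F [P [A a]]]]]]]

E
T
F @ T
F & P @ T
P & P @ T
A & P @ T
~ A & P @ T
~ a & P @ T
~ a & A ** P @ T
~ a & a ** P @ T
~ a & a ** A @ T
~ a & a ** a @ T
~ a & a ** a @ F @ T
~ a & a ** a @ P @ T
~ a & a ** a @ A @ T
~ a & a ** a @ a @ T
~ a & a ** a @ a @ F
~ a & a ** a @ a @ P
~ a & a ** a @ a @ A
~ a & a ** a @ a @ a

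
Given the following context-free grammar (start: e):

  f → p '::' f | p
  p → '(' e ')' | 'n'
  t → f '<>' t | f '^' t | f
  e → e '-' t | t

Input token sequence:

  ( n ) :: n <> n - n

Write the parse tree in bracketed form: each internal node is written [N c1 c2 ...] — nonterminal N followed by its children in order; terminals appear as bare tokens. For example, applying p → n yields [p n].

e
e - t
t - t
f <> t - t
p :: f <> t - t
( e ) :: f <> t - t
( t ) :: f <> t - t
( f ) :: f <> t - t
( p ) :: f <> t - t
( n ) :: f <> t - t
( n ) :: p <> t - t
( n ) :: n <> t - t
( n ) :: n <> f - t
( n ) :: n <> p - t
( n ) :: n <> n - t
( n ) :: n <> n - f
( n ) :: n <> n - p
( n ) :: n <> n - n

[e [e [t [f [p ( [e [t [f [p n]]]] )] :: [f [p n]]] <> [t [f [p n]]]]] - [t [f [p n]]]]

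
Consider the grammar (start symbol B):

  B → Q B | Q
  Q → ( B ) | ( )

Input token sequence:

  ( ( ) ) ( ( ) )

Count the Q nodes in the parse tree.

4

[B [Q ( [B [Q ( )]] )] [B [Q ( [B [Q ( )]] )]]]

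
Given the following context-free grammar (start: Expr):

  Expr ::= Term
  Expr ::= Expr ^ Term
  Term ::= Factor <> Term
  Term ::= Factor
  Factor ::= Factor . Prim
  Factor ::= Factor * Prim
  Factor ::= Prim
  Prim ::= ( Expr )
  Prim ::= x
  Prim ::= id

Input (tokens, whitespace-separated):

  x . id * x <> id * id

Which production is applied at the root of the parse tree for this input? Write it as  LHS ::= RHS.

Expr ::= Term

[Expr [Term [Factor [Factor [Factor [Prim x]] . [Prim id]] * [Prim x]] <> [Term [Factor [Factor [Prim id]] * [Prim id]]]]]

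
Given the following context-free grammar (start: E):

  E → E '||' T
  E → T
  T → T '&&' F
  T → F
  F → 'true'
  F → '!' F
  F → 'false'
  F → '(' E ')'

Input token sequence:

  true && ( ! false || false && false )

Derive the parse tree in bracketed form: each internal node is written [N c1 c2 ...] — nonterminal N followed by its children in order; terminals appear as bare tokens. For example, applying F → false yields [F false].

E
T
T && F
F && F
true && F
true && ( E )
true && ( E || T )
true && ( T || T )
true && ( F || T )
true && ( ! F || T )
true && ( ! false || T )
true && ( ! false || T && F )
true && ( ! false || F && F )
true && ( ! false || false && F )
true && ( ! false || false && false )

[E [T [T [F true]] && [F ( [E [E [T [F ! [F false]]]] || [T [T [F false]] && [F false]]] )]]]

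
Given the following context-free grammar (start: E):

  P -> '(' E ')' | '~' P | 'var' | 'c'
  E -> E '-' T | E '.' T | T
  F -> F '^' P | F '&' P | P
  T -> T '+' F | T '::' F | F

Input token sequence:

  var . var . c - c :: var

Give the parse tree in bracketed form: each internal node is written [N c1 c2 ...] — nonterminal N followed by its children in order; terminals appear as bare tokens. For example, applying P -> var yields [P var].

[E [E [E [E [T [F [P var]]]] . [T [F [P var]]]] . [T [F [P c]]]] - [T [T [F [P c]]] :: [F [P var]]]]

E
E - T
E . T - T
E . T . T - T
T . T . T - T
F . T . T - T
P . T . T - T
var . T . T - T
var . F . T - T
var . P . T - T
var . var . T - T
var . var . F - T
var . var . P - T
var . var . c - T
var . var . c - T :: F
var . var . c - F :: F
var . var . c - P :: F
var . var . c - c :: F
var . var . c - c :: P
var . var . c - c :: var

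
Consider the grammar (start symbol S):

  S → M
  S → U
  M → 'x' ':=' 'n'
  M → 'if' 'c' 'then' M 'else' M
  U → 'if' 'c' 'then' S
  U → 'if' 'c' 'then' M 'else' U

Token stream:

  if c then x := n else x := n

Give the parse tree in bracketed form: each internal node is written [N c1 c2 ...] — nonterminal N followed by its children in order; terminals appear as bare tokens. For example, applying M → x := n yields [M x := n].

[S [M if c then [M x := n] else [M x := n]]]

S
M
if c then M else M
if c then x := n else M
if c then x := n else x := n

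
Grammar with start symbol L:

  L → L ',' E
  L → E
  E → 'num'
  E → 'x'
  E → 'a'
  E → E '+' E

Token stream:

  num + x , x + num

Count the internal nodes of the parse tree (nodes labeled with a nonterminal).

8

[L [L [E [E num] + [E x]]] , [E [E x] + [E num]]]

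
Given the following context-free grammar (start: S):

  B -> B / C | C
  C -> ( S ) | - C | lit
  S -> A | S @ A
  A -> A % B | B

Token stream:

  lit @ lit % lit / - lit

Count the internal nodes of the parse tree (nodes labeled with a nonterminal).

[S [S [A [B [C lit]]]] @ [A [A [B [C lit]]] % [B [B [C lit]] / [C - [C lit]]]]]

14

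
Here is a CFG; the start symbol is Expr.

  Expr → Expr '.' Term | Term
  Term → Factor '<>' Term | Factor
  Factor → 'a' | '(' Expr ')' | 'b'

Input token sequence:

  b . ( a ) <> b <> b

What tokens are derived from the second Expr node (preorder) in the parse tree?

b

[Expr [Expr [Term [Factor b]]] . [Term [Factor ( [Expr [Term [Factor a]]] )] <> [Term [Factor b] <> [Term [Factor b]]]]]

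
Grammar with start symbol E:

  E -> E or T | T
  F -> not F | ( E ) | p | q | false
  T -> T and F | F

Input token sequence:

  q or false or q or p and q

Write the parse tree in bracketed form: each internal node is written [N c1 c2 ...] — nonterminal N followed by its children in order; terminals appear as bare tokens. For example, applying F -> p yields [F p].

[E [E [E [E [T [F q]]] or [T [F false]]] or [T [F q]]] or [T [T [F p]] and [F q]]]

E
E or T
E or T or T
E or T or T or T
T or T or T or T
F or T or T or T
q or T or T or T
q or F or T or T
q or false or T or T
q or false or F or T
q or false or q or T
q or false or q or T and F
q or false or q or F and F
q or false or q or p and F
q or false or q or p and q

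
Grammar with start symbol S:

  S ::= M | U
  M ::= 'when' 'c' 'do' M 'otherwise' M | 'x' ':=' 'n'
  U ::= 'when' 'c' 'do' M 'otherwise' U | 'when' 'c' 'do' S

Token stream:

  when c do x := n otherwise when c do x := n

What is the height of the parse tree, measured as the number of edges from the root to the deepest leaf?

[S [U when c do [M x := n] otherwise [U when c do [S [M x := n]]]]]

5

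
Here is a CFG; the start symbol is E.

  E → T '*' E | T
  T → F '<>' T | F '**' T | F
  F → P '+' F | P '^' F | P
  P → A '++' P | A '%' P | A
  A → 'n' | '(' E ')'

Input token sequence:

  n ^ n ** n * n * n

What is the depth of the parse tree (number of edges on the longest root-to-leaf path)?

[E [T [F [P [A n]] ^ [F [P [A n]]]] ** [T [F [P [A n]]]]] * [E [T [F [P [A n]]]] * [E [T [F [P [A n]]]]]]]

7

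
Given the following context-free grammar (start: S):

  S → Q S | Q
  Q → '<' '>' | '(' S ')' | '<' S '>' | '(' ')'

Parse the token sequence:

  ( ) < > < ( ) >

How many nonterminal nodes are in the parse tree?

[S [Q ( )] [S [Q < >] [S [Q < [S [Q ( )]] >]]]]

8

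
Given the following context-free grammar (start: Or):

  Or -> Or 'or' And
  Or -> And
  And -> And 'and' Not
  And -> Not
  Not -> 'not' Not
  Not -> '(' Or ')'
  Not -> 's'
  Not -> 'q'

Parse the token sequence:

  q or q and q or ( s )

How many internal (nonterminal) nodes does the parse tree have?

14

[Or [Or [Or [And [Not q]]] or [And [And [Not q]] and [Not q]]] or [And [Not ( [Or [And [Not s]]] )]]]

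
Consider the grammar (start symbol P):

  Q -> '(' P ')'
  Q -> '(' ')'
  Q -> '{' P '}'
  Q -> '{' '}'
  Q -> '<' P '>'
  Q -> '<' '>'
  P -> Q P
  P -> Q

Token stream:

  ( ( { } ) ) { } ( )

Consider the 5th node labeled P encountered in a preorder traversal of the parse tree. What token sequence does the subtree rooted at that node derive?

( )

[P [Q ( [P [Q ( [P [Q { }]] )]] )] [P [Q { }] [P [Q ( )]]]]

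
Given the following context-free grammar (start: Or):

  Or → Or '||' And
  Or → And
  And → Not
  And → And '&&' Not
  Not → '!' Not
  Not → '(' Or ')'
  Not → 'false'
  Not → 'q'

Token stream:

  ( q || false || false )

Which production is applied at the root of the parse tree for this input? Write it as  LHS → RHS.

[Or [And [Not ( [Or [Or [Or [And [Not q]]] || [And [Not false]]] || [And [Not false]]] )]]]

Or → And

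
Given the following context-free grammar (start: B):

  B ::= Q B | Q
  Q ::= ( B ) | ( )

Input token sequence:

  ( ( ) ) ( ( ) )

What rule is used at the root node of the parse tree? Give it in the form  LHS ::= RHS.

[B [Q ( [B [Q ( )]] )] [B [Q ( [B [Q ( )]] )]]]

B ::= Q B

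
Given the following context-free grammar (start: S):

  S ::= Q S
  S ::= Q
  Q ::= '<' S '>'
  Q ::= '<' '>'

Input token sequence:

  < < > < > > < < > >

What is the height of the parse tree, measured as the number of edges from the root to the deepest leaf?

[S [Q < [S [Q < >] [S [Q < >]]] >] [S [Q < [S [Q < >]] >]]]

5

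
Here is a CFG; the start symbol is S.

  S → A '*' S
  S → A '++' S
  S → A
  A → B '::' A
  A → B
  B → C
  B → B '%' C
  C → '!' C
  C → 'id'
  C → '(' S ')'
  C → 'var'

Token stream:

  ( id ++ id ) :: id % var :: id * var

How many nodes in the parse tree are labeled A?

6

[S [A [B [C ( [S [A [B [C id]]] ++ [S [A [B [C id]]]]] )]] :: [A [B [B [C id]] % [C var]] :: [A [B [C id]]]]] * [S [A [B [C var]]]]]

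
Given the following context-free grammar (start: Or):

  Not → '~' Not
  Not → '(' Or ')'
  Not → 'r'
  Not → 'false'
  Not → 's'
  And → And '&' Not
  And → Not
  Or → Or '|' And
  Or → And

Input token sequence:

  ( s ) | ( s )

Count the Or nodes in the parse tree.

[Or [Or [And [Not ( [Or [And [Not s]]] )]]] | [And [Not ( [Or [And [Not s]]] )]]]

4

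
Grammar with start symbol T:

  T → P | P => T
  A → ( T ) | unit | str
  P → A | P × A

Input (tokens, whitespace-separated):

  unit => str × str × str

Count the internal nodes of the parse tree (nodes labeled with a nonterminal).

[T [P [A unit]] => [T [P [P [P [A str]] × [A str]] × [A str]]]]

10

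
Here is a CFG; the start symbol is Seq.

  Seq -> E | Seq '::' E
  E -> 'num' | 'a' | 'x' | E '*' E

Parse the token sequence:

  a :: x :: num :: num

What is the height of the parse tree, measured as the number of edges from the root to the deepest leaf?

5

[Seq [Seq [Seq [Seq [E a]] :: [E x]] :: [E num]] :: [E num]]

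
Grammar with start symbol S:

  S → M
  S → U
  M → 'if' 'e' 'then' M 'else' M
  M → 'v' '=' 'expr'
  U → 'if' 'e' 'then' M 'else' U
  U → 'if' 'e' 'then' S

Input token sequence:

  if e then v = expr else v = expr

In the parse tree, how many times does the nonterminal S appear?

[S [M if e then [M v = expr] else [M v = expr]]]

1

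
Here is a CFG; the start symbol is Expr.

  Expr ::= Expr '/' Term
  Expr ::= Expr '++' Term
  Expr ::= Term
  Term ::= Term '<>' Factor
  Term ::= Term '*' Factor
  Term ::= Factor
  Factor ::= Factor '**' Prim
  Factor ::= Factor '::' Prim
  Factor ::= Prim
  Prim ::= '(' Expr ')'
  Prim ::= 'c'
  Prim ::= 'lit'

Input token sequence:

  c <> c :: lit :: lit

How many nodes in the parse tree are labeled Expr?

[Expr [Term [Term [Factor [Prim c]]] <> [Factor [Factor [Factor [Prim c]] :: [Prim lit]] :: [Prim lit]]]]

1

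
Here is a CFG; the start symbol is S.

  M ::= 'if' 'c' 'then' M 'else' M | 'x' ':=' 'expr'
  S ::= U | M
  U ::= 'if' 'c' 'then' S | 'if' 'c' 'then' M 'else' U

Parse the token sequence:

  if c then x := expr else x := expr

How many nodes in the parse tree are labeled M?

3

[S [M if c then [M x := expr] else [M x := expr]]]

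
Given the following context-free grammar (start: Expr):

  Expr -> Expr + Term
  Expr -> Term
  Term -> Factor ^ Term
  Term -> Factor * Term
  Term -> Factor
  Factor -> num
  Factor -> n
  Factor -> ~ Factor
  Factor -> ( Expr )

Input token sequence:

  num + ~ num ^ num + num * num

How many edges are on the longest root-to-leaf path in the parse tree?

5

[Expr [Expr [Expr [Term [Factor num]]] + [Term [Factor ~ [Factor num]] ^ [Term [Factor num]]]] + [Term [Factor num] * [Term [Factor num]]]]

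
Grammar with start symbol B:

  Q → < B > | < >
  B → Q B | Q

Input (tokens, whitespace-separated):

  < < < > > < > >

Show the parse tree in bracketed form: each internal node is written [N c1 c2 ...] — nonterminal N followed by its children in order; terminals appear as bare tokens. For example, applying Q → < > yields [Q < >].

[B [Q < [B [Q < [B [Q < >]] >] [B [Q < >]]] >]]

B
Q
< B >
< Q B >
< < B > B >
< < Q > B >
< < < > > B >
< < < > > Q >
< < < > > < > >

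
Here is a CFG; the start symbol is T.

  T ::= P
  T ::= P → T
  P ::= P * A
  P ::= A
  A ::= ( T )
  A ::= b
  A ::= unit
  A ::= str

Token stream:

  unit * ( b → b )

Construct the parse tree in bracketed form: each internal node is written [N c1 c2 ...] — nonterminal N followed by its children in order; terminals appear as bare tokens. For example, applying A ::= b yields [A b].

T
P
P * A
A * A
unit * A
unit * ( T )
unit * ( P → T )
unit * ( A → T )
unit * ( b → T )
unit * ( b → P )
unit * ( b → A )
unit * ( b → b )

[T [P [P [A unit]] * [A ( [T [P [A b]] → [T [P [A b]]]] )]]]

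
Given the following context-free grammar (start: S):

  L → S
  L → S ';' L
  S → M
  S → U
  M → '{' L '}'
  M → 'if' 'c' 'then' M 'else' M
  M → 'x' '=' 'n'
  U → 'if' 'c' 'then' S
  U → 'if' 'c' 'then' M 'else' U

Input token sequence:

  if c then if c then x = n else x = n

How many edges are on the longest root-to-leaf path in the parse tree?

5

[S [U if c then [S [M if c then [M x = n] else [M x = n]]]]]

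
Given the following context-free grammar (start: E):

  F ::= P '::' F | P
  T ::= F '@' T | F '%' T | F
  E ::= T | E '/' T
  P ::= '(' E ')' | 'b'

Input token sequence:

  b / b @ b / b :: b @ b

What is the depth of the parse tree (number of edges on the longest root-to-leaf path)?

[E [E [E [T [F [P b]]]] / [T [F [P b]] @ [T [F [P b]]]]] / [T [F [P b] :: [F [P b]]] @ [T [F [P b]]]]]

6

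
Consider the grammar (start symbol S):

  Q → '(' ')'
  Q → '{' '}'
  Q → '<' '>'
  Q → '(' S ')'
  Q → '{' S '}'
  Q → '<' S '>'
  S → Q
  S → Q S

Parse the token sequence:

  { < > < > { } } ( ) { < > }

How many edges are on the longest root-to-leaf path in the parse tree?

[S [Q { [S [Q < >] [S [Q < >] [S [Q { }]]]] }] [S [Q ( )] [S [Q { [S [Q < >]] }]]]]

6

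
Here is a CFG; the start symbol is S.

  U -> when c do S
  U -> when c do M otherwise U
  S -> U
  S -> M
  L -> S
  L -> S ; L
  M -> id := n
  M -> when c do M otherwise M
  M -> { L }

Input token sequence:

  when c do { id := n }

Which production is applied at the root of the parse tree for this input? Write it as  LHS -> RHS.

[S [U when c do [S [M { [L [S [M id := n]]] }]]]]

S -> U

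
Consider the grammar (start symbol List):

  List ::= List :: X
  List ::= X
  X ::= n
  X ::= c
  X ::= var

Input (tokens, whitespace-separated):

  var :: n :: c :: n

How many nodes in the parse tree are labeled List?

4

[List [List [List [List [X var]] :: [X n]] :: [X c]] :: [X n]]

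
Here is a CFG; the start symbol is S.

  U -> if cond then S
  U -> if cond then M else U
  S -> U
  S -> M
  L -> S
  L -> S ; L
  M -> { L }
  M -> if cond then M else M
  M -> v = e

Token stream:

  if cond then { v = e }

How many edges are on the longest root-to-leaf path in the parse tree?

[S [U if cond then [S [M { [L [S [M v = e]]] }]]]]

7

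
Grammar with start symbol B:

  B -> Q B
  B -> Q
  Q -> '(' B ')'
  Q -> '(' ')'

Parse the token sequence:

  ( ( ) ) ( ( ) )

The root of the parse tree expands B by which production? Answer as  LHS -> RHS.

B -> Q B

[B [Q ( [B [Q ( )]] )] [B [Q ( [B [Q ( )]] )]]]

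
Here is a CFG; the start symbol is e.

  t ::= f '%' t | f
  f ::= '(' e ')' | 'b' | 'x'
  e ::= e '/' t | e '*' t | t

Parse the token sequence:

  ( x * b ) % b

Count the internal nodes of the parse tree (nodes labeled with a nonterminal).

11

[e [t [f ( [e [e [t [f x]]] * [t [f b]]] )] % [t [f b]]]]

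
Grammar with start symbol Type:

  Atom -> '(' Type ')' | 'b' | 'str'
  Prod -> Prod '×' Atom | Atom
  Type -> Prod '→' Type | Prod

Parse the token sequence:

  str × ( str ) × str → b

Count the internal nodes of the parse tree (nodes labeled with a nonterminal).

13

[Type [Prod [Prod [Prod [Atom str]] × [Atom ( [Type [Prod [Atom str]]] )]] × [Atom str]] → [Type [Prod [Atom b]]]]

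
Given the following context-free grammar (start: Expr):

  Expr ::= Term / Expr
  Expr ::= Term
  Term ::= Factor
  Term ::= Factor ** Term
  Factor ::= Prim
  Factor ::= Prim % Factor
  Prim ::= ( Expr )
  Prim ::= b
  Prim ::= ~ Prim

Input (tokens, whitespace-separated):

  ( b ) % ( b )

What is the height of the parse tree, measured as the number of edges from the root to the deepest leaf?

[Expr [Term [Factor [Prim ( [Expr [Term [Factor [Prim b]]]] )] % [Factor [Prim ( [Expr [Term [Factor [Prim b]]]] )]]]]]

9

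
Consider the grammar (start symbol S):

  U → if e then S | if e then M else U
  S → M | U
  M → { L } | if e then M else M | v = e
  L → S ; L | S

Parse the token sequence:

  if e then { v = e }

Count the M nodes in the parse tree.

[S [U if e then [S [M { [L [S [M v = e]]] }]]]]

2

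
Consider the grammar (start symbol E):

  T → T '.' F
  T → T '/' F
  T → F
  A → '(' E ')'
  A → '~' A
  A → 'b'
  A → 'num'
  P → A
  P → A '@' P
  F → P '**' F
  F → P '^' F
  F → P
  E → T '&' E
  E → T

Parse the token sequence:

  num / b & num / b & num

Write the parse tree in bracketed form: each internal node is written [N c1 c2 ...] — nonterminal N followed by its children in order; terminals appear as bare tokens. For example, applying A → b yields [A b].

E
T & E
T / F & E
F / F & E
P / F & E
A / F & E
num / F & E
num / P & E
num / A & E
num / b & E
num / b & T & E
num / b & T / F & E
num / b & F / F & E
num / b & P / F & E
num / b & A / F & E
num / b & num / F & E
num / b & num / P & E
num / b & num / A & E
num / b & num / b & E
num / b & num / b & T
num / b & num / b & F
num / b & num / b & P
num / b & num / b & A
num / b & num / b & num

[E [T [T [F [P [A num]]]] / [F [P [A b]]]] & [E [T [T [F [P [A num]]]] / [F [P [A b]]]] & [E [T [F [P [A num]]]]]]]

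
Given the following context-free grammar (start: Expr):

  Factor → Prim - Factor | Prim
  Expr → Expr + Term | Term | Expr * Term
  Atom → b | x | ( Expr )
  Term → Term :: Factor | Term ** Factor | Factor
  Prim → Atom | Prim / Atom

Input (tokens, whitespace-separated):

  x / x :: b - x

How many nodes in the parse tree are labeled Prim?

4

[Expr [Term [Term [Factor [Prim [Prim [Atom x]] / [Atom x]]]] :: [Factor [Prim [Atom b]] - [Factor [Prim [Atom x]]]]]]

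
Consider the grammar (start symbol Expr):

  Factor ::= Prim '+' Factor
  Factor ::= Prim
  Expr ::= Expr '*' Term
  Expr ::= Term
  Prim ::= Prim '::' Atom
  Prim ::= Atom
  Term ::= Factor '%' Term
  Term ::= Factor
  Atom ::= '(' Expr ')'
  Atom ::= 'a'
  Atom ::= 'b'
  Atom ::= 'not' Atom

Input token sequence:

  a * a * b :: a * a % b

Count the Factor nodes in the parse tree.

[Expr [Expr [Expr [Expr [Term [Factor [Prim [Atom a]]]]] * [Term [Factor [Prim [Atom a]]]]] * [Term [Factor [Prim [Prim [Atom b]] :: [Atom a]]]]] * [Term [Factor [Prim [Atom a]]] % [Term [Factor [Prim [Atom b]]]]]]

5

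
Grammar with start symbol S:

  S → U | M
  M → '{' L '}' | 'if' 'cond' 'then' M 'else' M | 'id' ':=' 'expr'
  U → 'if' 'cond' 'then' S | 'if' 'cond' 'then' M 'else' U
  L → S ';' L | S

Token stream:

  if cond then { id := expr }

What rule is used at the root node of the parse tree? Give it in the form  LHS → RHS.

[S [U if cond then [S [M { [L [S [M id := expr]]] }]]]]

S → U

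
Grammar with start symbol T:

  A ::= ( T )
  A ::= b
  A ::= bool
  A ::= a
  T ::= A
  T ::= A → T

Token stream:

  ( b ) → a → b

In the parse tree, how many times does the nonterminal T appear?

4

[T [A ( [T [A b]] )] → [T [A a] → [T [A b]]]]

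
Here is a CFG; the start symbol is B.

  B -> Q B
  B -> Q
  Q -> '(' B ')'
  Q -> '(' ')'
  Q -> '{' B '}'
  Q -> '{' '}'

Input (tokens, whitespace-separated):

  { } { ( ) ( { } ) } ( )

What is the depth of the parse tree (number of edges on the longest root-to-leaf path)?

8

[B [Q { }] [B [Q { [B [Q ( )] [B [Q ( [B [Q { }]] )]]] }] [B [Q ( )]]]]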